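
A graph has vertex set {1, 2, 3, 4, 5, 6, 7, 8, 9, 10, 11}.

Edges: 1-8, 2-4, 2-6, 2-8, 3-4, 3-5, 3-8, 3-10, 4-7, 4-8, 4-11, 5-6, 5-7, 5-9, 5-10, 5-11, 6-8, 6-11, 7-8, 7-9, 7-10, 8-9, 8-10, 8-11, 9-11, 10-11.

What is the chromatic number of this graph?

3

5, 7, 9 are mutually adjacent, so at least 3 colors are needed.
3 colors suffice: 1=blue, 2=blue, 3=blue, 4=green, 5=red, 6=green, 7=blue, 8=red, 9=green, 10=green, 11=blue. No two adjacent vertices share a color.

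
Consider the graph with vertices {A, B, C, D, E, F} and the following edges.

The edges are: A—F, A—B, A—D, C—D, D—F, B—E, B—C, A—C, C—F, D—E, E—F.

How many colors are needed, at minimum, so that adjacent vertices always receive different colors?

4

A, C, D, F are pairwise adjacent (a clique of size 4), so at least 4 colors are needed.
A valid assignment using 4 colors: A=1, B=2, C=3, D=4, E=1, F=2. Each edge has distinct colors on its endpoints.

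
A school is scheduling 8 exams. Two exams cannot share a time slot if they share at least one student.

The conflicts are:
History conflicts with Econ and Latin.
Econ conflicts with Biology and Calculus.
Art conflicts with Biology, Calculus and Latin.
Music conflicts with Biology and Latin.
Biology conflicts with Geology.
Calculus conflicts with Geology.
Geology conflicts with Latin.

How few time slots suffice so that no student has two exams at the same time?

The cycle Econ-Biology-Art-Latin-History-Econ has odd length 5, so it cannot be 2-colored; at least 3 time slots are needed.
3 time slots suffice: time slot 1 → {Biology, Calculus, Latin}; time slot 2 → {Econ, Art, Music, Geology}; time slot 3 → {History}. Each listed conflict is separated.

3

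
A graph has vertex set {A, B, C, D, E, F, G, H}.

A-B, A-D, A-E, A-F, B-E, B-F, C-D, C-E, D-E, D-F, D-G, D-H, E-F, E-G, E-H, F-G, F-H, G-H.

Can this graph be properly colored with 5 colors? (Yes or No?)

The chromatic number is 5. D, E, F, G, H are pairwise adjacent (a clique of size 5), so at least 5 colors are needed.
5 colors suffice: color red → {E}; color blue → {C, F}; color green → {B, D}; color yellow → {A, G}; color purple → {H}.
That is already a proper 5-coloring.

Yes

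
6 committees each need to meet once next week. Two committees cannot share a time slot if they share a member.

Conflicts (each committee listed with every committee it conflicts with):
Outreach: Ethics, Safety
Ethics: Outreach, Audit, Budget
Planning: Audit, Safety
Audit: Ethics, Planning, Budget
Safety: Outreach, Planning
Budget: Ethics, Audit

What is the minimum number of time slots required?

3

Ethics, Audit, Budget pairwise conflict, so at least 3 time slots are needed.
3 time slots suffice: time slot 1 → {Ethics, Planning}; time slot 2 → {Outreach, Audit}; time slot 3 → {Safety, Budget}. No two conflicting committees share a time slot.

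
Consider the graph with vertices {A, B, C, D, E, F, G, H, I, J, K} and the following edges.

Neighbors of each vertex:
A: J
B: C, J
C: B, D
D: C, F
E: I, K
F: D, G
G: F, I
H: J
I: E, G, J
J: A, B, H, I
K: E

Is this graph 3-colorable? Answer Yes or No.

The chromatic number is 3. The cycle J-B-C-D-F-G-I-J has odd length 7, so it cannot be 2-colored; at least 3 colors are needed.
A valid assignment using 3 colors: A=2, B=2, C=3, D=1, E=1, F=2, G=1, H=2, I=2, J=1, K=2.
That is already a proper 3-coloring.

Yes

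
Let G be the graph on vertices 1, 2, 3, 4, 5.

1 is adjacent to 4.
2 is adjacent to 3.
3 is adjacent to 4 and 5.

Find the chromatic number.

2

3 and 4 are adjacent, so at least 2 colors are needed.
One proper 2-coloring: 1=red, 2=blue, 3=red, 4=blue, 5=blue. Each edge has distinct colors on its endpoints.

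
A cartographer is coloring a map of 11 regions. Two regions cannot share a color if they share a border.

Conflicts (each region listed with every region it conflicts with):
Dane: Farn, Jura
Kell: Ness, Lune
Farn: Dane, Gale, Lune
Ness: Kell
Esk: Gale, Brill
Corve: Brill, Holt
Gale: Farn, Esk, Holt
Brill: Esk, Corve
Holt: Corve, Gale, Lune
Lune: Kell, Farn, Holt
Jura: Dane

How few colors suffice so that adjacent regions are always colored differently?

3

The cycle Esk-Brill-Corve-Holt-Gale-Esk has odd length 5, so it cannot be 2-colored; at least 3 colors are needed.
3 colors suffice: Dane=2, Kell=1, Farn=1, Ness=2, Esk=3, Corve=2, Gale=2, Brill=1, Holt=1, Lune=2, Jura=1. Every pair that conflicts lands in different colors.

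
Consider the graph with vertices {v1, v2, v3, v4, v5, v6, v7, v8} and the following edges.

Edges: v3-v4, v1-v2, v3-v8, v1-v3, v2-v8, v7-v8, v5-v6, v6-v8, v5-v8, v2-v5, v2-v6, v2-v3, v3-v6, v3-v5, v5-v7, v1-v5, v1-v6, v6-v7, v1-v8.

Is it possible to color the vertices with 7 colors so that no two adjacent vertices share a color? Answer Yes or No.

The chromatic number is 6. v1, v2, v3, v5, v6, v8 are mutually adjacent (a clique of size 6), so at least 6 colors are needed.
One proper 6-coloring: v1=6, v2=5, v3=4, v4=1, v5=3, v6=2, v7=4, v8=1.
Since 7 ≥ 6, a proper 7-coloring certainly exists.

Yes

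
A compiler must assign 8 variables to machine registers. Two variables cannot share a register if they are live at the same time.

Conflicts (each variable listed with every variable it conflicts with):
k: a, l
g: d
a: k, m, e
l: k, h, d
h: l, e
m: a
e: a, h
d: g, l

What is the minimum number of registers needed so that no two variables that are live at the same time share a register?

3

The cycle e-a-k-l-h-e has odd length 5, so it cannot be 2-colored; at least 3 registers are needed.
3 registers suffice: register 1 → {g, a, l}; register 2 → {k, m, e, d}; register 3 → {h}. Each listed conflict is separated.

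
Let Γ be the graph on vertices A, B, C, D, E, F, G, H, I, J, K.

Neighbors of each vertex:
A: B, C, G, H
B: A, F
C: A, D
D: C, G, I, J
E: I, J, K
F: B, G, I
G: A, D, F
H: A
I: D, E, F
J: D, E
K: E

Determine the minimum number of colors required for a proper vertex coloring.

2

A and B are adjacent, so at least 2 colors are needed.
2 colors suffice: color 1 → {A, D, E, F}; color 2 → {B, C, G, H, I, J, K}. No two adjacent vertices share a color.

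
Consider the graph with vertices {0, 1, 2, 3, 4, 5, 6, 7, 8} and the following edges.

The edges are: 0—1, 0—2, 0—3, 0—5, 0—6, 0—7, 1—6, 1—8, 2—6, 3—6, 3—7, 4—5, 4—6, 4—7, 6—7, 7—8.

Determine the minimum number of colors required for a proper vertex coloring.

0, 3, 6, 7 are pairwise adjacent (a clique of size 4), so at least 4 colors are needed.
4 colors suffice: 0=red, 1=green, 2=green, 3=yellow, 4=red, 5=blue, 6=blue, 7=green, 8=red. Every edge joins two different colors.

4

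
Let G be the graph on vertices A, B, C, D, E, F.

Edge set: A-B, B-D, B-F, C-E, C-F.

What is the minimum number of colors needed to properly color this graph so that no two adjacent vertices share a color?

2

A and B are adjacent, so at least 2 colors are needed.
2 colors suffice: color 1 → {B, C}; color 2 → {A, D, E, F}. No two adjacent vertices share a color.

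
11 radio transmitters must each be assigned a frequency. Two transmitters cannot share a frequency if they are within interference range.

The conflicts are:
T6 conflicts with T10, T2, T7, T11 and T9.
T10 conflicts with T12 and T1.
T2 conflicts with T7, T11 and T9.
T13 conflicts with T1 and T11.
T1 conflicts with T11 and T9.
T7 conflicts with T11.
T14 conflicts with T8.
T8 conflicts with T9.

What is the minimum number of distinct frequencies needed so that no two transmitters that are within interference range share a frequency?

4

T6, T2, T7, T11 pairwise conflict, so at least 4 frequencies are needed.
4 frequencies suffice: frequency 1 → {T6, T12, T1, T8}; frequency 2 → {T10, T14, T11, T9}; frequency 3 → {T2, T13}; frequency 4 → {T7}. Each listed conflict is separated.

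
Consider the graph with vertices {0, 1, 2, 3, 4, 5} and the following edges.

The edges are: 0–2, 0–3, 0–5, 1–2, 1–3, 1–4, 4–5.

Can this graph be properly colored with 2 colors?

No

The cycle 3-0-5-4-1-3 has odd length 5, so it cannot be 2-colored; at least 3 colors are needed.
So 2 colors are not enough.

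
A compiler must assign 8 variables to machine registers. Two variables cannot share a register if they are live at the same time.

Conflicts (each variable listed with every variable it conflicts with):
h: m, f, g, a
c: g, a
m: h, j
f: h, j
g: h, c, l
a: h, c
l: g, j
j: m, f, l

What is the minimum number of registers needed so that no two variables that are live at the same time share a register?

The cycle g-h-m-j-l-g has odd length 5, so it cannot be 2-colored; at least 3 registers are needed.
3 registers suffice: register 1 → {h, c, j}; register 2 → {m, f, g, a}; register 3 → {l}. Each listed conflict is separated.

3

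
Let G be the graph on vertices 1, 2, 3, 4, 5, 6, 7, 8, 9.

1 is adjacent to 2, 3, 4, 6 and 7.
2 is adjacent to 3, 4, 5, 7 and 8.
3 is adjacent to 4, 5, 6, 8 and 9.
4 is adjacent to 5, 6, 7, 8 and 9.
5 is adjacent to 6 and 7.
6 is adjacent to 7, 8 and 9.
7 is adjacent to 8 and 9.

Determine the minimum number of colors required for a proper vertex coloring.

1, 3, 4, 6 are pairwise adjacent (a clique of size 4), so at least 4 colors are needed.
4 colors suffice: 1=d, 2=b, 3=c, 4=a, 5=d, 6=b, 7=c, 8=d, 9=d. Every edge joins two different colors.

4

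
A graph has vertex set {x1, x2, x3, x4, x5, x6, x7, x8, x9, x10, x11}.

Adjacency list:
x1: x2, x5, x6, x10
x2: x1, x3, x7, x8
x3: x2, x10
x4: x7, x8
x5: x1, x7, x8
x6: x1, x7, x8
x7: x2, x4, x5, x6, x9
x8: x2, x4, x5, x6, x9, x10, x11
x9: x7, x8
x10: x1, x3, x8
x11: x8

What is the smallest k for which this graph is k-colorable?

x6 and x7 are adjacent, so at least 2 colors are needed.
2 colors suffice: color 1 → {x1, x3, x7, x8}; color 2 → {x2, x4, x5, x6, x9, x10, x11}. Each edge has distinct colors on its endpoints.

2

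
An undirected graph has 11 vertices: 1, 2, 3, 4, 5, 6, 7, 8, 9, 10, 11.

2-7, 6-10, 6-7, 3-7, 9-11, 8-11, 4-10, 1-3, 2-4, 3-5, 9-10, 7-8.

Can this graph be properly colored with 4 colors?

The chromatic number is 3. The cycle 4-2-7-6-10-4 has odd length 5, so it cannot be 2-colored; at least 3 colors are needed.
3 colors suffice: 1=a, 2=b, 3=b, 4=c, 5=a, 6=b, 7=a, 8=b, 9=b, 10=a, 11=a.
Since 4 ≥ 3, a proper 4-coloring certainly exists.

Yes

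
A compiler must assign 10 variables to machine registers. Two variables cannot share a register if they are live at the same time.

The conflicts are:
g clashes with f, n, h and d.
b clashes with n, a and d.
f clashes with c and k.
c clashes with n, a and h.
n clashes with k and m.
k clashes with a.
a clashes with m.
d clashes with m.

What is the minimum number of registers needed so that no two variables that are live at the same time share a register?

2

f and k conflict, so at least 2 registers are needed.
A valid assignment using 2 registers: g=2, b=2, f=1, c=2, n=1, k=2, a=1, h=1, d=1, m=2. No two conflicting variables share a register.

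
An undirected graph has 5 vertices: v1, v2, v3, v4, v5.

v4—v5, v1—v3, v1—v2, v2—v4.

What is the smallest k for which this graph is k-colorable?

2

v1 and v2 are adjacent, so at least 2 colors are needed.
2 colors suffice: color 1 → {v2, v3, v5}; color 2 → {v1, v4}. No two adjacent vertices share a color.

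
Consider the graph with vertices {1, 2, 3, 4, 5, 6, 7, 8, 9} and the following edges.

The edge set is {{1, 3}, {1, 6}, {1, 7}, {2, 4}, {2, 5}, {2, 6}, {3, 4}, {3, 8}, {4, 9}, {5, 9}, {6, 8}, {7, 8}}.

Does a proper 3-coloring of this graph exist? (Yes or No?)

Yes

The chromatic number is 3. The cycle 4-3-8-6-2-4 has odd length 5, so it cannot be 2-colored; at least 3 colors are needed.
3 colors suffice: color a → {2, 3, 7, 9}; color b → {4, 5, 6}; color c → {1, 8}.
That is already a proper 3-coloring.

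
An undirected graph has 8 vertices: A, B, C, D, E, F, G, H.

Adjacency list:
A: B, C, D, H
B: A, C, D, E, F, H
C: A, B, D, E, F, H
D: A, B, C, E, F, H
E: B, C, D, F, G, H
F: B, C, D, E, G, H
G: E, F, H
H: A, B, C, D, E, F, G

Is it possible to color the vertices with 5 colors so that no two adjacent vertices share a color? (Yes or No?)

No

B, C, D, E, F, H are mutually adjacent (a clique of size 6), so at least 6 colors are needed.
So 5 colors are not enough.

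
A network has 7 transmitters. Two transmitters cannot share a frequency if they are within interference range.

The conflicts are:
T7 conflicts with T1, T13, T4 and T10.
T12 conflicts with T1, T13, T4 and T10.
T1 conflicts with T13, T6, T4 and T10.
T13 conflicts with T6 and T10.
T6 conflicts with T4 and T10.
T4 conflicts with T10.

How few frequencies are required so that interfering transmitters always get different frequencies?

T12, T1, T4, T10 are mutually in conflict, so at least 4 frequencies are needed.
4 frequencies suffice: frequency 1 → {T10}; frequency 2 → {T1}; frequency 3 → {T13, T4}; frequency 4 → {T7, T12, T6}. Each listed conflict is separated.

4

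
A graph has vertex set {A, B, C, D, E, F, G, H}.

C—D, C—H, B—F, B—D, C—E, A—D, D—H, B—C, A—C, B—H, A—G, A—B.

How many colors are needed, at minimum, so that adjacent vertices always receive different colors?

4

A, B, C, D are mutually adjacent (a clique of size 4), so at least 4 colors are needed.
4 colors suffice: color 1 → {C, F, G}; color 2 → {B, E}; color 3 → {A, H}; color 4 → {D}. No two adjacent vertices share a color.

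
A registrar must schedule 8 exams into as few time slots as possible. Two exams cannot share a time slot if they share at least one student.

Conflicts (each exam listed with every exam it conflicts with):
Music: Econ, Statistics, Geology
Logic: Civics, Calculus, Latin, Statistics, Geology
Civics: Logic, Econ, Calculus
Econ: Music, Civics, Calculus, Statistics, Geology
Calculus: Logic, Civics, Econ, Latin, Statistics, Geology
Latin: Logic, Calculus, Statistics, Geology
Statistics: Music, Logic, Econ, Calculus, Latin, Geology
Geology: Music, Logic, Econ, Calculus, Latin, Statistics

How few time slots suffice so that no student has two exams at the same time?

5

Logic, Calculus, Latin, Statistics, Geology pairwise conflict, so at least 5 time slots are needed.
A valid assignment using 5 time slots: Music=1, Logic=4, Civics=2, Econ=4, Calculus=1, Latin=5, Statistics=2, Geology=3. No two conflicting exams share a time slot.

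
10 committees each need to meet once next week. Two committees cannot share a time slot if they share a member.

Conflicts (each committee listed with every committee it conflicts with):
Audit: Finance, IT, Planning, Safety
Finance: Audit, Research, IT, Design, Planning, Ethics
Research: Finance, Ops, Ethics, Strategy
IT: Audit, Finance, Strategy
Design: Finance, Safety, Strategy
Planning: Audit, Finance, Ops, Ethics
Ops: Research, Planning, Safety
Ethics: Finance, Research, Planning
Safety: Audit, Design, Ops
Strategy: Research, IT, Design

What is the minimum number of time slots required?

3

Audit, Finance, Planning all conflict with each other, so at least 3 time slots are needed.
3 time slots suffice: time slot 1 → {Finance, Ops, Strategy}; time slot 2 → {Research, IT, Planning, Safety}; time slot 3 → {Audit, Design, Ethics}. Each listed conflict is separated.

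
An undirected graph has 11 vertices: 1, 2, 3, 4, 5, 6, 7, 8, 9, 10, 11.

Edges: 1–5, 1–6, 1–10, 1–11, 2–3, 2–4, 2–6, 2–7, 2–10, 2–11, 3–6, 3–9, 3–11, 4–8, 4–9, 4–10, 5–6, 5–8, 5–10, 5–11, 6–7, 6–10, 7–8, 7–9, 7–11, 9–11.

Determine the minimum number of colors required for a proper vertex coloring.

1, 5, 6, 10 are pairwise adjacent (a clique of size 4), so at least 4 colors are needed.
A valid assignment using 4 colors: 1=d, 2=b, 3=c, 4=a, 5=b, 6=a, 7=c, 8=d, 9=b, 10=c, 11=a. Every edge joins two different colors.

4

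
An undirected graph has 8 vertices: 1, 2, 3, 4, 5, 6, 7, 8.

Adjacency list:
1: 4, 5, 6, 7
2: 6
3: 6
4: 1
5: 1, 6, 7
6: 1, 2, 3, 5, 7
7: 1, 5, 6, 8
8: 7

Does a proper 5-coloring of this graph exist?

Yes

The chromatic number is 4. 1, 5, 6, 7 are pairwise adjacent (a clique of size 4), so at least 4 colors are needed.
4 colors suffice: 1=b, 2=b, 3=b, 4=a, 5=d, 6=a, 7=c, 8=a.
Since 5 ≥ 4, a proper 5-coloring certainly exists.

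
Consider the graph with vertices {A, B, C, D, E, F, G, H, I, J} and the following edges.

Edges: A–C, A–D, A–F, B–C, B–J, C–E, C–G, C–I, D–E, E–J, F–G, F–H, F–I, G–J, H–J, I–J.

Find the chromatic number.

B and C are adjacent, so at least 2 colors are needed.
A valid assignment using 2 colors: A=2, B=2, C=1, D=1, E=2, F=1, G=2, H=2, I=2, J=1. Each edge has distinct colors on its endpoints.

2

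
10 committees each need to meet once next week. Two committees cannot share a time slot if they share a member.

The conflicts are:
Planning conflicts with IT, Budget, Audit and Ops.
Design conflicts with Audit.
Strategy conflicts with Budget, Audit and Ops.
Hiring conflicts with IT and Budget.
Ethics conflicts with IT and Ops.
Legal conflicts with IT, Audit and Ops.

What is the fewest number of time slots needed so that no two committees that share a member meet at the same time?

Legal and Audit conflict, so at least 2 time slots are needed.
Using 2 time slots: Planning=2, Design=2, Strategy=2, Hiring=2, Ethics=2, Legal=2, IT=1, Budget=1, Audit=1, Ops=1. Every pair that conflicts lands in different time slots.

2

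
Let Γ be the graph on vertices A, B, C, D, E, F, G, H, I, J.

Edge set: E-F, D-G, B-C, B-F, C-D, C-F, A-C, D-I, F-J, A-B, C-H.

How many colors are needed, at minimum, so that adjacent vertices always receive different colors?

A, B, C are pairwise adjacent, so at least 3 colors are needed.
3 colors suffice: A=2, B=3, C=1, D=2, E=1, F=2, G=1, H=2, I=1, J=1. No two adjacent vertices share a color.

3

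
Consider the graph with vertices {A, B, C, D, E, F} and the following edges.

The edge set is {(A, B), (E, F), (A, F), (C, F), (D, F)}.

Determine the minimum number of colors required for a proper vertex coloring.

2

A and B are adjacent, so at least 2 colors are needed.
A valid assignment using 2 colors: A=blue, B=red, C=blue, D=blue, E=blue, F=red. Every edge joins two different colors.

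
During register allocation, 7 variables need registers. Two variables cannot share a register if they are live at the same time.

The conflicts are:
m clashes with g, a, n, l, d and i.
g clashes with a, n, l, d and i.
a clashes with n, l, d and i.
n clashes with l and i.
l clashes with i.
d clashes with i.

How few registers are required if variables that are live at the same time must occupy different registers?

m, g, a, n, l, i pairwise conflict, so at least 6 registers are needed.
Using 6 registers: m=4, g=3, a=2, n=5, l=6, d=5, i=1. No two conflicting variables share a register.

6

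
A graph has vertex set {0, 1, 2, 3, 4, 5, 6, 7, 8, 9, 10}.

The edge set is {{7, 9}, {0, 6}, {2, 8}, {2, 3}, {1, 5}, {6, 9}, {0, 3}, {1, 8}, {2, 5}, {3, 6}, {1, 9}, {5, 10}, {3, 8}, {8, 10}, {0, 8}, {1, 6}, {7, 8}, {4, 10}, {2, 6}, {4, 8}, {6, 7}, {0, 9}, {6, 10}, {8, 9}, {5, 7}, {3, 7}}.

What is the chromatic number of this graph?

4, 8, 10 form a triangle, so at least 3 colors are needed.
3 colors suffice: color red → {5, 6, 8}; color blue → {3, 9, 10}; color green → {0, 1, 2, 4, 7}. Every edge joins two different colors.

3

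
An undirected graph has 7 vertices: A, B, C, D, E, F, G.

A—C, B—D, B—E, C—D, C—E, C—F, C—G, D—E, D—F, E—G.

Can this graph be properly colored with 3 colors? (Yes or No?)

The chromatic number is 3. C, E, G are pairwise adjacent, so at least 3 colors are needed.
3 colors suffice: color red → {B, C}; color blue → {A, D, G}; color green → {E, F}.
That is already a proper 3-coloring.

Yes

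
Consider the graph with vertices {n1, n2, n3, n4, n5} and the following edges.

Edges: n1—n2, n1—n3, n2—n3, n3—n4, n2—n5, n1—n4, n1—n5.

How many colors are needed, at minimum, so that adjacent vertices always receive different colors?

3

n1, n2, n5 are mutually adjacent, so at least 3 colors are needed.
3 colors suffice: color 1 → {n1}; color 2 → {n2, n4}; color 3 → {n3, n5}. Each edge has distinct colors on its endpoints.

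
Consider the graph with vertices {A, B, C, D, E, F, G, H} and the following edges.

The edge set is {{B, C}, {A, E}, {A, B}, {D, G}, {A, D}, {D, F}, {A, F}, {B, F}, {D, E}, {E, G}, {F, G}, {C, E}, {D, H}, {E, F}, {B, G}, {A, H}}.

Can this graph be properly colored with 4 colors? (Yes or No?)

Yes

The chromatic number is 4. A, D, E, F form a clique, so at least 4 colors are needed.
4 colors suffice: color 1 → {B, D}; color 2 → {A, C, G}; color 3 → {F, H}; color 4 → {E}.
That is already a proper 4-coloring.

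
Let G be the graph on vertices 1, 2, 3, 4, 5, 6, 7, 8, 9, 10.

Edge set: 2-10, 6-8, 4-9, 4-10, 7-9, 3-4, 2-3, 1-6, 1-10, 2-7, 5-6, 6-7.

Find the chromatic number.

3

The cycle 2-10-1-6-7-2 has odd length 5, so it cannot be 2-colored; at least 3 colors are needed.
3 colors suffice: color a → {3, 6, 9, 10}; color b → {1, 4, 5, 7, 8}; color c → {2}. No two adjacent vertices share a color.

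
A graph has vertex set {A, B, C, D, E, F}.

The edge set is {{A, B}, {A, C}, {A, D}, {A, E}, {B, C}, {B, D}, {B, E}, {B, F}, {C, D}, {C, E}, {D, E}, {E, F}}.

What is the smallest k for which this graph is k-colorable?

5

A, B, C, D, E are mutually adjacent (a clique of size 5), so at least 5 colors are needed.
5 colors suffice: color 1 → {B}; color 2 → {E}; color 3 → {C, F}; color 4 → {A}; color 5 → {D}. Every edge joins two different colors.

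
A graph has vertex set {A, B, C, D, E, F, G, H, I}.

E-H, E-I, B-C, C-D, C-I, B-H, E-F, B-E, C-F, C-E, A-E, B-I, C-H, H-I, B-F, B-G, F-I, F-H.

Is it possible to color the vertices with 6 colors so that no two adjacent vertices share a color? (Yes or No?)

The chromatic number is 6. B, C, E, F, H, I are pairwise adjacent (a clique of size 6), so at least 6 colors are needed.
A valid assignment using 6 colors: A=1, B=1, C=2, D=1, E=3, F=4, G=2, H=6, I=5.
That is already a proper 6-coloring.

Yes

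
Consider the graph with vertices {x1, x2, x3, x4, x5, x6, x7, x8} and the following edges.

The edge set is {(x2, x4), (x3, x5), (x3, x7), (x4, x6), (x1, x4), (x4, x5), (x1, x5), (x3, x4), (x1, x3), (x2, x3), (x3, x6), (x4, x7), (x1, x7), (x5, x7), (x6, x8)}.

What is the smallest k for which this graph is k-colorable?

x1, x3, x4, x5, x7 are pairwise adjacent (a clique of size 5), so at least 5 colors are needed.
5 colors suffice: color 1 → {x4, x8}; color 2 → {x3}; color 3 → {x2, x6, x7}; color 4 → {x1}; color 5 → {x5}. Every edge joins two different colors.

5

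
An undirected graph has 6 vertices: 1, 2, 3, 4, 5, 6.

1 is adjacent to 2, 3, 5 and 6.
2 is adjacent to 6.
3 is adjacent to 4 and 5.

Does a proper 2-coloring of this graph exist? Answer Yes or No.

1, 2, 6 are mutually adjacent, so at least 3 colors are needed.
So 2 colors are not enough.

No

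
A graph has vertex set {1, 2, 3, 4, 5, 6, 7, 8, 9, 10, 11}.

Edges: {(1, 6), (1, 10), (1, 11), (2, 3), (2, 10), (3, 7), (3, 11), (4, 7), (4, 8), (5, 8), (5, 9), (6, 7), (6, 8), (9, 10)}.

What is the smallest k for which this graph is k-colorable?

The cycle 11-3-7-6-1-11 has odd length 5, so it cannot be 2-colored; at least 3 colors are needed.
A valid assignment using 3 colors: 1=green, 2=green, 3=blue, 4=blue, 5=blue, 6=blue, 7=red, 8=red, 9=green, 10=red, 11=red. Each edge has distinct colors on its endpoints.

3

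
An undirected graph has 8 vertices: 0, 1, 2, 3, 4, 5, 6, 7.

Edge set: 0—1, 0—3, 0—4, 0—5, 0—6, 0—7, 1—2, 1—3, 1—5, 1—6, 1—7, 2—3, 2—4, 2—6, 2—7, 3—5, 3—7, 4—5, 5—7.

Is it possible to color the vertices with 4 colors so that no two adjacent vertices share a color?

0, 1, 3, 5, 7 are pairwise adjacent (a clique of size 5), so at least 5 colors are needed.
So 4 colors are not enough.

No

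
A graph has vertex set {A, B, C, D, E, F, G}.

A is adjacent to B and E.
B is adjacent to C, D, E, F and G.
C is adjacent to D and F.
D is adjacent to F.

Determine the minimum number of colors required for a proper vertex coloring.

B, C, D, F form a clique, so at least 4 colors are needed.
4 colors suffice: color 1 → {B}; color 2 → {A, C, G}; color 3 → {D, E}; color 4 → {F}. Each edge has distinct colors on its endpoints.

4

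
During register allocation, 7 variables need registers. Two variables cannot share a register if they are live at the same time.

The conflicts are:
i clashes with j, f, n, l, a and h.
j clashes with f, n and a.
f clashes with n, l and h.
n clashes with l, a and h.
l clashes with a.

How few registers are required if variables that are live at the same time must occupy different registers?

i, f, n, h all conflict with each other, so at least 4 registers are needed.
4 registers suffice: i=1, j=4, f=3, n=2, l=4, a=3, h=4. Every pair that conflicts lands in different registers.

4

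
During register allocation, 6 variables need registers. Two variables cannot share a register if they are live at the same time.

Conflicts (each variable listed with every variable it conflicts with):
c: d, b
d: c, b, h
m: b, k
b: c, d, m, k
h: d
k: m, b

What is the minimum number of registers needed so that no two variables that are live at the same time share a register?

3

c, d, b are mutually in conflict, so at least 3 registers are needed.
Using 3 registers: c=3, d=2, m=3, b=1, h=1, k=2. No two conflicting variables share a register.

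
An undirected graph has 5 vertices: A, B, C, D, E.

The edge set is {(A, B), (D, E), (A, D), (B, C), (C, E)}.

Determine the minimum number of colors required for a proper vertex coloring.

The cycle A-B-C-E-D-A has odd length 5, so it cannot be 2-colored; at least 3 colors are needed.
One proper 3-coloring: A=1, B=2, C=1, D=3, E=2. Each edge has distinct colors on its endpoints.

3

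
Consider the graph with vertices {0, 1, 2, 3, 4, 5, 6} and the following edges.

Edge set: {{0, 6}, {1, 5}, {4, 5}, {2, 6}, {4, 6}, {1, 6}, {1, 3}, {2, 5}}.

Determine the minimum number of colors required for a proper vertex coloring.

4 and 6 are adjacent, so at least 2 colors are needed.
2 colors suffice: color red → {3, 5, 6}; color blue → {0, 1, 2, 4}. No two adjacent vertices share a color.

2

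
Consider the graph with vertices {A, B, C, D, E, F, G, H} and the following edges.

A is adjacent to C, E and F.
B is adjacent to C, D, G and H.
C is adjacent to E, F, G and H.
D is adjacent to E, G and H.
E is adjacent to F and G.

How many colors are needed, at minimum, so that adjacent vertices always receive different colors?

4

A, C, E, F are pairwise adjacent (a clique of size 4), so at least 4 colors are needed.
A valid assignment using 4 colors: A=4, B=2, C=1, D=1, E=2, F=3, G=3, H=3. Every edge joins two different colors.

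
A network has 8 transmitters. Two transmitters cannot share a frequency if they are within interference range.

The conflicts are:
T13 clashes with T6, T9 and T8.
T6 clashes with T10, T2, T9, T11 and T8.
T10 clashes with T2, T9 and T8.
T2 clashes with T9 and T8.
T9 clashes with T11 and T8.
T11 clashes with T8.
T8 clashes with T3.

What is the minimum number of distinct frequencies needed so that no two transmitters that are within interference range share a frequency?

5

T6, T10, T2, T9, T8 all conflict with each other, so at least 5 frequencies are needed.
Using 5 frequencies: T13=4, T6=2, T10=5, T2=4, T9=3, T11=4, T8=1, T3=2. Each listed conflict is separated.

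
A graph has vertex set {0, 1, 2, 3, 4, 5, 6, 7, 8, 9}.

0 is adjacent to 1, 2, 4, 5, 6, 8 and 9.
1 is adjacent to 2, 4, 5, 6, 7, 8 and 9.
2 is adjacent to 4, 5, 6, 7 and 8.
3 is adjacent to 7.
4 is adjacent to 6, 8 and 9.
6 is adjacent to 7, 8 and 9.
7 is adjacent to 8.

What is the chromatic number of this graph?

6

0, 1, 2, 4, 6, 8 are mutually adjacent (a clique of size 6), so at least 6 colors are needed.
A valid assignment using 6 colors: 0=yellow, 1=red, 2=blue, 3=red, 4=orange, 5=green, 6=green, 7=yellow, 8=purple, 9=blue. No two adjacent vertices share a color.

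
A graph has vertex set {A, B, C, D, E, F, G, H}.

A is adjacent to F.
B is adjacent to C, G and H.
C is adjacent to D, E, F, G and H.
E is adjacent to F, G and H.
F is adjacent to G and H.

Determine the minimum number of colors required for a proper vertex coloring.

4

C, E, F, H form a clique, so at least 4 colors are needed.
4 colors suffice: A=1, B=2, C=1, D=2, E=3, F=2, G=4, H=4. No two adjacent vertices share a color.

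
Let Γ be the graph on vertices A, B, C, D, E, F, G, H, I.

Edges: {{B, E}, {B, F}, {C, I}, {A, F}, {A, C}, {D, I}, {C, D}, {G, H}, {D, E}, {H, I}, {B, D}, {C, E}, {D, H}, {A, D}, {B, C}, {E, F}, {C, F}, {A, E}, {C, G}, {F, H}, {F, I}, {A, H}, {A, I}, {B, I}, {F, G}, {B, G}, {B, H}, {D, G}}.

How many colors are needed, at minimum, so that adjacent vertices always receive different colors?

B, C, D, I are mutually adjacent (a clique of size 4), so at least 4 colors are needed.
4 colors suffice: color 1 → {D, F}; color 2 → {C, H}; color 3 → {A, B}; color 4 → {E, G, I}. Each edge has distinct colors on its endpoints.

4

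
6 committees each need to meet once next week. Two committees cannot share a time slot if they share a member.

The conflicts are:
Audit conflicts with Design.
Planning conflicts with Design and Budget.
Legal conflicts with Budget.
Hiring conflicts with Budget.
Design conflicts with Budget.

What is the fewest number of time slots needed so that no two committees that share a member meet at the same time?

Planning, Design, Budget pairwise conflict, so at least 3 time slots are needed.
3 time slots suffice: time slot 1 → {Audit, Budget}; time slot 2 → {Legal, Hiring, Design}; time slot 3 → {Planning}. Every pair that conflicts lands in different time slots.

3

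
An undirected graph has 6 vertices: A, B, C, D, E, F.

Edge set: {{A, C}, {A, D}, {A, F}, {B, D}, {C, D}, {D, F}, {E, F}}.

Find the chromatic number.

3

A, C, D are pairwise adjacent, so at least 3 colors are needed.
3 colors suffice: color 1 → {D, E}; color 2 → {B, C, F}; color 3 → {A}. Every edge joins two different colors.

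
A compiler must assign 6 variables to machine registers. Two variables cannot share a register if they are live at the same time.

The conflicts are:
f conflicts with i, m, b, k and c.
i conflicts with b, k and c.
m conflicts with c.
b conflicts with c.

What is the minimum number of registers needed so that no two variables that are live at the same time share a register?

4

f, i, b, c are mutually in conflict, so at least 4 registers are needed.
4 registers suffice: register 1 → {f}; register 2 → {i, m}; register 3 → {k, c}; register 4 → {b}. Every pair that conflicts lands in different registers.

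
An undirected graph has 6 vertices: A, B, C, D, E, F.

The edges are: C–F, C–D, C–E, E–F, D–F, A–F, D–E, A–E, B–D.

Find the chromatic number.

C, D, E, F are mutually adjacent (a clique of size 4), so at least 4 colors are needed.
4 colors suffice: color 1 → {A, D}; color 2 → {B, E}; color 3 → {F}; color 4 → {C}. No two adjacent vertices share a color.

4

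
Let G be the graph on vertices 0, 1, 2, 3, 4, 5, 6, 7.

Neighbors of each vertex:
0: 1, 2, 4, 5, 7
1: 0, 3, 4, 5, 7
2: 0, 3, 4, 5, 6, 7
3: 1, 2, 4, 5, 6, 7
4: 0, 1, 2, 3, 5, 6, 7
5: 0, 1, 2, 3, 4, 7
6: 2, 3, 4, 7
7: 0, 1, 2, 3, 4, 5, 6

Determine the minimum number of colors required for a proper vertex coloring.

0, 2, 4, 5, 7 are pairwise adjacent (a clique of size 5), so at least 5 colors are needed.
A valid assignment using 5 colors: 0=green, 1=purple, 2=purple, 3=green, 4=red, 5=yellow, 6=yellow, 7=blue. Every edge joins two different colors.

5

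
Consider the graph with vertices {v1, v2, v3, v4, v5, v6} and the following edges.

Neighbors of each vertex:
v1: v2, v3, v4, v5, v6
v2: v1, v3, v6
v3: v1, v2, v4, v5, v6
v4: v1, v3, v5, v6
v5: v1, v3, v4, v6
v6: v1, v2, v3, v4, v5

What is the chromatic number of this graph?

5

v1, v3, v4, v5, v6 are pairwise adjacent (a clique of size 5), so at least 5 colors are needed.
5 colors suffice: color 1 → {v1}; color 2 → {v6}; color 3 → {v3}; color 4 → {v2, v4}; color 5 → {v5}. Every edge joins two different colors.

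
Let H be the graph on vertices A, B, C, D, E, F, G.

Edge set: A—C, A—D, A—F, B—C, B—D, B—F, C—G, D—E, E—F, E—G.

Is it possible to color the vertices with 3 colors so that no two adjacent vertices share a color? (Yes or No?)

Yes

The chromatic number is 3. The cycle B-F-E-G-C-B has odd length 5, so it cannot be 2-colored; at least 3 colors are needed.
3 colors suffice: A=1, B=1, C=2, D=2, E=1, F=2, G=3.
That is already a proper 3-coloring.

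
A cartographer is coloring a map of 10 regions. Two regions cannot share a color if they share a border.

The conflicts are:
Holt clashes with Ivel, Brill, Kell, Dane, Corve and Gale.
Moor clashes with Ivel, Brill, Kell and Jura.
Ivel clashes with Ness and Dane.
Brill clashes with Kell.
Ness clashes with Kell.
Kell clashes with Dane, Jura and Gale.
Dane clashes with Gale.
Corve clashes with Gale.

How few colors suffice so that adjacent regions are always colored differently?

Holt, Kell, Dane, Gale are mutually in conflict, so at least 4 colors are needed.
A valid assignment using 4 colors: Holt=2, Moor=2, Ivel=1, Brill=3, Ness=2, Kell=1, Dane=4, Corve=1, Jura=3, Gale=3. Each listed conflict is separated.

4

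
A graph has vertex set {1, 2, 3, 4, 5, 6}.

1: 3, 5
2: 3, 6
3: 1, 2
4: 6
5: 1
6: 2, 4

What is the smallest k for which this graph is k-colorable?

2

4 and 6 are adjacent, so at least 2 colors are needed.
2 colors suffice: 1=blue, 2=blue, 3=red, 4=blue, 5=red, 6=red. Each edge has distinct colors on its endpoints.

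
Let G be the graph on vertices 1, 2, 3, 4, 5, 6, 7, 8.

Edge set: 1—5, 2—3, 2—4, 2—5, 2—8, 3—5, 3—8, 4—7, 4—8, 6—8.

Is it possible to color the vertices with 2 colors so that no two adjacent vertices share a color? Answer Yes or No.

No

2, 3, 5 are pairwise adjacent, so at least 3 colors are needed.
So 2 colors are not enough.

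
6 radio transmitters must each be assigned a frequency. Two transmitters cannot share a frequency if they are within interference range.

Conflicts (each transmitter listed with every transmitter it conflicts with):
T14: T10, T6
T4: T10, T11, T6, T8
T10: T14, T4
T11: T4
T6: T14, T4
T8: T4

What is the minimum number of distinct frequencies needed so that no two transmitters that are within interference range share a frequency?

T4 and T8 conflict, so at least 2 frequencies are needed.
2 frequencies suffice: frequency 1 → {T14, T4}; frequency 2 → {T10, T11, T6, T8}. Each listed conflict is separated.

2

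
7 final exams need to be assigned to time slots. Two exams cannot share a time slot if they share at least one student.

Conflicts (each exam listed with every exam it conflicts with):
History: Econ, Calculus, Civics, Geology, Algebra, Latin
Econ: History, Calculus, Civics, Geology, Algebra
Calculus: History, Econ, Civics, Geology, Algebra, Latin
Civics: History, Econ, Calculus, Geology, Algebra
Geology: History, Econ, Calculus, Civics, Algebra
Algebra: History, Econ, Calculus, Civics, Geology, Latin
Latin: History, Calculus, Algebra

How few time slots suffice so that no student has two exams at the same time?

6

History, Econ, Calculus, Civics, Geology, Algebra are mutually in conflict, so at least 6 time slots are needed.
6 time slots suffice: time slot 1 → {Calculus}; time slot 2 → {Algebra}; time slot 3 → {History}; time slot 4 → {Geology, Latin}; time slot 5 → {Econ}; time slot 6 → {Civics}. No two conflicting exams share a time slot.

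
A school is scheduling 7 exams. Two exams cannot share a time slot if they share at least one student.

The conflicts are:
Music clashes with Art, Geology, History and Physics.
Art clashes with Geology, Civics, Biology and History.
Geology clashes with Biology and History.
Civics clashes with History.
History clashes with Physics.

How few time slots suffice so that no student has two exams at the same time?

Music, Art, Geology, History are mutually in conflict, so at least 4 time slots are needed.
4 time slots suffice: time slot 1 → {Biology, History}; time slot 2 → {Art, Physics}; time slot 3 → {Music, Civics}; time slot 4 → {Geology}. Every pair that conflicts lands in different time slots.

4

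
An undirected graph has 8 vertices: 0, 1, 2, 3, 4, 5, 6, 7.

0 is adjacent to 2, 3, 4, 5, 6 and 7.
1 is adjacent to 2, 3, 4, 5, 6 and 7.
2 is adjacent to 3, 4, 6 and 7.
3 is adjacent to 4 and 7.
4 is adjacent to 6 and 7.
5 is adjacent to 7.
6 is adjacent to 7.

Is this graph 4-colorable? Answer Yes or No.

0, 2, 3, 4, 7 form a clique, so at least 5 colors are needed.
So 4 colors are not enough.

No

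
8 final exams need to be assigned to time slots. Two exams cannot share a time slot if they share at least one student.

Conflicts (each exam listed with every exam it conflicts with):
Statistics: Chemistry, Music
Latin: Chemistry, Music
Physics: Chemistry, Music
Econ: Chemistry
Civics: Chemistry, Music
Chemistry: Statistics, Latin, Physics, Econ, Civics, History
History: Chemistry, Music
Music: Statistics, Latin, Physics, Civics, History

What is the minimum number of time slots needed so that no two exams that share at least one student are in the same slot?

2

Chemistry and History conflict, so at least 2 time slots are needed.
2 time slots suffice: time slot 1 → {Chemistry, Music}; time slot 2 → {Statistics, Latin, Physics, Econ, Civics, History}. Every pair that conflicts lands in different time slots.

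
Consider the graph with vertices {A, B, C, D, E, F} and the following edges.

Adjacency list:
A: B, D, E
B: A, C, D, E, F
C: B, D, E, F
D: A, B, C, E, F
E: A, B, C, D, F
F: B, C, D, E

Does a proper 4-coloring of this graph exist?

B, C, D, E, F form a clique, so at least 5 colors are needed.
So 4 colors are not enough.

No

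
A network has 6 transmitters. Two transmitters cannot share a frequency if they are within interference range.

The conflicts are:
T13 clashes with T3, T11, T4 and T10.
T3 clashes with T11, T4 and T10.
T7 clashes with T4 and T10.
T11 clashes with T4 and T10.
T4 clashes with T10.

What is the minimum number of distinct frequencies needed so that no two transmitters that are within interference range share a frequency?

T13, T3, T11, T4, T10 all conflict with each other, so at least 5 frequencies are needed.
5 frequencies suffice: frequency 1 → {T10}; frequency 2 → {T4}; frequency 3 → {T7, T11}; frequency 4 → {T3}; frequency 5 → {T13}. Each listed conflict is separated.

5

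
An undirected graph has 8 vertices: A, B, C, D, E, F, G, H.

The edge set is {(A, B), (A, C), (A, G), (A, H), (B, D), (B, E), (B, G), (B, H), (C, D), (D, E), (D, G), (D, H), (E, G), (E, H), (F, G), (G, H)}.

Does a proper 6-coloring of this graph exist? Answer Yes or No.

The chromatic number is 5. B, D, E, G, H are mutually adjacent (a clique of size 5), so at least 5 colors are needed.
5 colors suffice: color red → {C, G}; color blue → {F, H}; color green → {B}; color yellow → {A, D}; color purple → {E}.
Since 6 ≥ 5, a proper 6-coloring certainly exists.

Yes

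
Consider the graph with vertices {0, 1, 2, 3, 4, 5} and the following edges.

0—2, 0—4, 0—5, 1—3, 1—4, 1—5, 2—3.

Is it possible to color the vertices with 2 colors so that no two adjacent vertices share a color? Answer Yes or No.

No

The cycle 4-0-2-3-1-4 has odd length 5, so it cannot be 2-colored; at least 3 colors are needed.
So 2 colors are not enough.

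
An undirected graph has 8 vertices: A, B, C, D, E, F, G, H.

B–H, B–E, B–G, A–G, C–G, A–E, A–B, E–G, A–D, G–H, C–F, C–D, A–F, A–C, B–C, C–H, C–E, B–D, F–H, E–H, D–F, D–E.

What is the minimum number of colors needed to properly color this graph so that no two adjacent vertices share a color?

B, C, E, G, H are pairwise adjacent (a clique of size 5), so at least 5 colors are needed.
5 colors suffice: color 1 → {C}; color 2 → {A, H}; color 3 → {E, F}; color 4 → {B}; color 5 → {D, G}. Each edge has distinct colors on its endpoints.

5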